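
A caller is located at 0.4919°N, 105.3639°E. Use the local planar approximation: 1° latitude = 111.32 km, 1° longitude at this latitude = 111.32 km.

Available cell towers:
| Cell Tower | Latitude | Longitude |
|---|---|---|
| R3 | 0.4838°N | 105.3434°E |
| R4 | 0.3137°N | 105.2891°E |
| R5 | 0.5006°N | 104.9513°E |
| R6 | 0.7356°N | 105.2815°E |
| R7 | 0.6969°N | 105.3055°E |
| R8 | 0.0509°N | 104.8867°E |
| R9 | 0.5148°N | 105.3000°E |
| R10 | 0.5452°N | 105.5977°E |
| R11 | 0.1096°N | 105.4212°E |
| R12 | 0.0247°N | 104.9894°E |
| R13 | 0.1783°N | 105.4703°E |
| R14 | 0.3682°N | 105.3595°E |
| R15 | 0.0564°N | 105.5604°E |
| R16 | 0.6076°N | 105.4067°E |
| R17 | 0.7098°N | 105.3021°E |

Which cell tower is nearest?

Distances from 0.4919°N, 105.3639°E:
R3: 2.4537 km
R4: 21.5139 km
R5: 45.9408 km
R6: 28.6375 km
R7: 23.7285 km
R8: 72.3324 km
R9: 7.5563 km
R10: 26.6944 km
R11: 43.0330 km
R12: 66.6551 km
R13: 36.8646 km
R14: 13.7790 km
R15: 53.1863 km
R16: 13.7327 km
R17: 25.2133 km
Minimum: R3 at 2.4537 km.

R3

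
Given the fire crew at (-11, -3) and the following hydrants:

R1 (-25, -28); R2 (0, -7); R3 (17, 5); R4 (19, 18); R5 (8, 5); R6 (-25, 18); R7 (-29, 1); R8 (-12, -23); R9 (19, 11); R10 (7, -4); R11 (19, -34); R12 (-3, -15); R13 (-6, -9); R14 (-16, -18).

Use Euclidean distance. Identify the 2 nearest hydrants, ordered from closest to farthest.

R13, R2

Distances from (-11, -3):
R1: √((-14)² + (-25)²) = √(196.000 + 625.000) = 28.7
R2: √((11)² + (-4)²) = √(121.000 + 16.000) = 11.7
R3: √((28)² + (8)²) = √(784.000 + 64.000) = 29.1
R4: √((30)² + (21)²) = √(900.000 + 441.000) = 36.6
R5: √((19)² + (8)²) = √(361.000 + 64.000) = 20.6
R6: √((-14)² + (21)²) = √(196.000 + 441.000) = 25.2
R7: √((-18)² + (4)²) = √(324.000 + 16.000) = 18.4
R8: √((-1)² + (-20)²) = √(1.000 + 400.000) = 20.0
R9: √((30)² + (14)²) = √(900.000 + 196.000) = 33.1
R10: √((18)² + (-1)²) = √(324.000 + 1.000) = 18.0
R11: √((30)² + (-31)²) = √(900.000 + 961.000) = 43.1
R12: √((8)² + (-12)²) = √(64.000 + 144.000) = 14.4
R13: √((5)² + (-6)²) = √(25.000 + 36.000) = 7.8
R14: √((-5)² + (-15)²) = √(25.000 + 225.000) = 15.8
Sorted: R13 (7.8) < R2 (11.7) < R12 (14.4) < R14 (15.8) < …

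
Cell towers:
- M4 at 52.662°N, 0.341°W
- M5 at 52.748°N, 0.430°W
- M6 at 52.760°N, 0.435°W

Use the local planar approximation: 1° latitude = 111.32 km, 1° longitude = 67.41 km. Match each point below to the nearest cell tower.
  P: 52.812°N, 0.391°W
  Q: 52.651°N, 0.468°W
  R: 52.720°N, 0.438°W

P→M6; Q→M4; R→M5

P at 52.812°N, 0.391°W:
  M4: 17.035 km
  M5: 7.594 km
  M6: 6.504 km
  → nearest: M6 (6.504 km)
Q at 52.651°N, 0.468°W:
  M4: 8.648 km
  M5: 11.098 km
  M6: 12.336 km
  → nearest: M4 (8.648 km)
R at 52.720°N, 0.438°W:
  M4: 9.189 km
  M5: 3.163 km
  M6: 4.457 km
  → nearest: M5 (3.163 km)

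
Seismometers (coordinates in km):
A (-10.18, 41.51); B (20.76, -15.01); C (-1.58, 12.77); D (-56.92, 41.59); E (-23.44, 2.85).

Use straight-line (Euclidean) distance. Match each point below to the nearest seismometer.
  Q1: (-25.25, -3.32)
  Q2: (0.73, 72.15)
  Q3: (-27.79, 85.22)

Q1 at (-25.25, -3.32):
  A: √((15.07)² + (44.83)²) = √(227.1049 + 2009.7289) = 47.30 km
  B: √((46.01)² + (-11.69)²) = √(2116.9201 + 136.6561) = 47.47 km
  C: √((23.67)² + (16.09)²) = √(560.2689 + 258.8881) = 28.62 km
  D: √((-31.67)² + (44.91)²) = √(1002.9889 + 2016.9081) = 54.95 km
  E: √((1.81)² + (6.17)²) = √(3.2761 + 38.0689) = 6.43 km
  → nearest: E (6.43 km)
Q2 at (0.73, 72.15):
  A: √((-10.91)² + (-30.64)²) = √(119.0281 + 938.8096) = 32.52 km
  B: √((20.03)² + (-87.16)²) = √(401.2009 + 7596.8656) = 89.43 km
  C: √((-2.31)² + (-59.38)²) = √(5.3361 + 3525.9844) = 59.42 km
  D: √((-57.65)² + (-30.56)²) = √(3323.5225 + 933.9136) = 65.25 km
  E: √((-24.17)² + (-69.30)²) = √(584.1889 + 4802.4900) = 73.39 km
  → nearest: A (32.52 km)
Q3 at (-27.79, 85.22):
  A: √((17.61)² + (-43.71)²) = √(310.1121 + 1910.5641) = 47.12 km
  B: √((48.55)² + (-100.23)²) = √(2357.1025 + 10046.0529) = 111.37 km
  C: √((26.21)² + (-72.45)²) = √(686.9641 + 5249.0025) = 77.05 km
  D: √((-29.13)² + (-43.63)²) = √(848.5569 + 1903.5769) = 52.46 km
  E: √((4.35)² + (-82.37)²) = √(18.9225 + 6784.8169) = 82.48 km
  → nearest: A (47.12 km)

Q1→E; Q2→A; Q3→A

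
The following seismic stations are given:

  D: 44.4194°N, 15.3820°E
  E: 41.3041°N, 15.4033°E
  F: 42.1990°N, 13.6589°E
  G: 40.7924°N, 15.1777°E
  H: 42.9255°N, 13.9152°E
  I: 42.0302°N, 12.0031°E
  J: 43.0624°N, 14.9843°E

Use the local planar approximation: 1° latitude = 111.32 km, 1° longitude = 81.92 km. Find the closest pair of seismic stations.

E and G

Pairwise distances:
E–G: 59.8855 km
F–H: 83.5550 km
H–J: 88.8967 km
F–I: 136.9385 km
F–J: 145.0061 km
D–J: 154.5346 km
E–F: 174.1981 km
H–I: 185.6581 km
E–J: 198.7208 km
F–G: 199.9963 km
D–H: 205.1694 km
E–H: 217.8050 km
G–J: 253.1926 km
G–H: 259.0023 km
I–J: 269.9007 km
D–F: 284.6411 km
E–I: 290.0351 km
G–I: 294.3119 km
D–E: 346.7996 km
D–I: 383.8694 km
D–G: 404.1044 km
Closest pair: E–G at 59.8855 km.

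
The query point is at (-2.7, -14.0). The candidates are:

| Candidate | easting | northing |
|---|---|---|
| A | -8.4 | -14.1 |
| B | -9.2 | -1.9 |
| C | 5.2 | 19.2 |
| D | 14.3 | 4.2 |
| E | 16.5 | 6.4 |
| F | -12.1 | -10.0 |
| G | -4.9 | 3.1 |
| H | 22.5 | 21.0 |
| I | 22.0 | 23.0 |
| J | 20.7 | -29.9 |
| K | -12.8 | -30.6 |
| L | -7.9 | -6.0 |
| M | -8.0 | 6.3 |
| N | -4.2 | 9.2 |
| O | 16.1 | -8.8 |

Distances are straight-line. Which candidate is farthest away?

Distances from (-2.7, -14.0):
A: √((-5.7)² + (-0.1)²) = √(32.490 + 0.010) = 5.7
B: √((-6.5)² + (12.1)²) = √(42.250 + 146.410) = 13.7
C: √((7.9)² + (33.2)²) = √(62.410 + 1102.240) = 34.1
D: √((17.0)² + (18.2)²) = √(289.000 + 331.240) = 24.9
E: √((19.2)² + (20.4)²) = √(368.640 + 416.160) = 28.0
F: √((-9.4)² + (4.0)²) = √(88.360 + 16.000) = 10.2
G: √((-2.2)² + (17.1)²) = √(4.840 + 292.410) = 17.2
H: √((25.2)² + (35.0)²) = √(635.040 + 1225.000) = 43.1
I: √((24.7)² + (37.0)²) = √(610.090 + 1369.000) = 44.5
J: √((23.4)² + (-15.9)²) = √(547.560 + 252.810) = 28.3
K: √((-10.1)² + (-16.6)²) = √(102.010 + 275.560) = 19.4
L: √((-5.2)² + (8.0)²) = √(27.040 + 64.000) = 9.5
M: √((-5.3)² + (20.3)²) = √(28.090 + 412.090) = 21.0
N: √((-1.5)² + (23.2)²) = √(2.250 + 538.240) = 23.2
O: √((18.8)² + (5.2)²) = √(353.440 + 27.040) = 19.5
Maximum: I at 44.5.

I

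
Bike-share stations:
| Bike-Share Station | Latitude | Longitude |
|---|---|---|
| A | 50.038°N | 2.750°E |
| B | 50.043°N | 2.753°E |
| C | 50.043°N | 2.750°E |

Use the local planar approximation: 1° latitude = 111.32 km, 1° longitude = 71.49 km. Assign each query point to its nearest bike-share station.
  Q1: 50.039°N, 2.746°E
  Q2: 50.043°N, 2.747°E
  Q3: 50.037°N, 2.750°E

Q1 at 50.039°N, 2.746°E:
  A: 0.307 km
  B: 0.670 km
  C: 0.529 km
  → nearest: A (0.307 km)
Q2 at 50.043°N, 2.747°E:
  A: 0.596 km
  B: 0.429 km
  C: 0.214 km
  → nearest: C (0.214 km)
Q3 at 50.037°N, 2.750°E:
  A: 0.111 km
  B: 0.702 km
  C: 0.668 km
  → nearest: A (0.111 km)

Q1→A; Q2→C; Q3→A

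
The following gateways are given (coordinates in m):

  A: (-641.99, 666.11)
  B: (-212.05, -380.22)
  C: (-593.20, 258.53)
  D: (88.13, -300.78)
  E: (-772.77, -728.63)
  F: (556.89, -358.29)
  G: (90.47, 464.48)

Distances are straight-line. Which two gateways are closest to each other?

B and D

Pairwise distances:
B–D: √((300.18)² + (79.44)²) = √(90108.0324 + 6310.7136) = 310.51 m
A–C: √((48.79)² + (-407.58)²) = √(2380.4641 + 166121.4564) = 410.49 m
D–F: √((468.76)² + (-57.51)²) = √(219735.9376 + 3307.4001) = 472.27 m
B–E: √((-560.72)² + (-348.41)²) = √(314406.9184 + 121389.5281) = 660.15 m
C–G: √((683.67)² + (205.95)²) = √(467404.6689 + 42415.4025) = 714.02 m
B–C: √((-381.15)² + (638.75)²) = √(145275.3225 + 408001.5625) = 743.83 m
A–G: √((732.46)² + (-201.63)²) = √(536497.6516 + 40654.6569) = 759.71 m
D–G: √((2.34)² + (765.26)²) = √(5.4756 + 585622.8676) = 765.26 m
B–F: √((768.94)² + (21.93)²) = √(591268.7236 + 480.9249) = 769.25 m
C–D: √((681.33)² + (-559.31)²) = √(464210.5689 + 312827.6761) = 881.50 m
B–G: √((302.52)² + (844.70)²) = √(91518.3504 + 713518.0900) = 897.24 m
F–G: √((-466.42)² + (822.77)²) = √(217547.6164 + 676950.4729) = 945.78 m
D–E: √((-860.90)² + (-427.85)²) = √(741148.8100 + 183055.6225) = 961.36 m
C–E: √((-179.57)² + (-987.16)²) = √(32245.3849 + 974484.8656) = 1003.36 m
A–B: √((429.94)² + (-1046.33)²) = √(184848.4036 + 1094806.4689) = 1131.22 m
A–D: √((730.12)² + (-966.89)²) = √(533075.2144 + 934876.2721) = 1211.59 m
C–F: √((1150.09)² + (-616.82)²) = √(1322707.0081 + 380466.9124) = 1305.06 m
E–F: √((1329.66)² + (370.34)²) = √(1767995.7156 + 137151.7156) = 1380.27 m
A–E: √((-130.78)² + (-1394.74)²) = √(17103.4084 + 1945299.6676) = 1400.86 m
E–G: √((863.24)² + (1193.11)²) = √(745183.2976 + 1423511.4721) = 1472.65 m
A–F: √((1198.88)² + (-1024.40)²) = √(1437313.2544 + 1049395.3600) = 1576.93 m
Closest pair: B–D at 310.51 m.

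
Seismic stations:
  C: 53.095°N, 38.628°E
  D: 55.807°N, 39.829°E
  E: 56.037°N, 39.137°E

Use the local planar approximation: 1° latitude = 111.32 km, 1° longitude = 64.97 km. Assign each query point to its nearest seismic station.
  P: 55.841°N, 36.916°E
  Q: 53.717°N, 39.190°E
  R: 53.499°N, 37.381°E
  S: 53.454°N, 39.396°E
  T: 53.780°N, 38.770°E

P at 55.841°N, 36.916°E:
  C: 325.292 km
  D: 189.295 km
  E: 145.939 km
  → nearest: E (145.939 km)
Q at 53.717°N, 39.190°E:
  C: 78.279 km
  D: 236.334 km
  E: 258.285 km
  → nearest: C (78.279 km)
R at 53.499°N, 37.381°E:
  C: 92.663 km
  D: 302.171 km
  E: 304.695 km
  → nearest: C (92.663 km)
S at 53.454°N, 39.396°E:
  C: 63.928 km
  D: 263.442 km
  E: 288.032 km
  → nearest: C (63.928 km)
T at 53.780°N, 38.770°E:
  C: 76.810 km
  D: 235.902 km
  E: 252.378 km
  → nearest: C (76.810 km)

P→E; Q→C; R→C; S→C; T→C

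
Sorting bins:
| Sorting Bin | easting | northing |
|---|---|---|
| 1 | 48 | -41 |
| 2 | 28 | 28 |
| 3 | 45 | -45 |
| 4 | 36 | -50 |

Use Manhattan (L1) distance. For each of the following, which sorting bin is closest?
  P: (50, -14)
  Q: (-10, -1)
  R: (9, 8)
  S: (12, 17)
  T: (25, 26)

P→1; Q→2; R→2; S→2; T→2

P at (50, -14):
  1: 29
  2: 64
  3: 36
  4: 50
  → nearest: 1 (29)
Q at (-10, -1):
  1: 98
  2: 67
  3: 99
  4: 95
  → nearest: 2 (67)
R at (9, 8):
  1: 88
  2: 39
  3: 89
  4: 85
  → nearest: 2 (39)
S at (12, 17):
  1: 94
  2: 27
  3: 95
  4: 91
  → nearest: 2 (27)
T at (25, 26):
  1: 90
  2: 5
  3: 91
  4: 87
  → nearest: 2 (5)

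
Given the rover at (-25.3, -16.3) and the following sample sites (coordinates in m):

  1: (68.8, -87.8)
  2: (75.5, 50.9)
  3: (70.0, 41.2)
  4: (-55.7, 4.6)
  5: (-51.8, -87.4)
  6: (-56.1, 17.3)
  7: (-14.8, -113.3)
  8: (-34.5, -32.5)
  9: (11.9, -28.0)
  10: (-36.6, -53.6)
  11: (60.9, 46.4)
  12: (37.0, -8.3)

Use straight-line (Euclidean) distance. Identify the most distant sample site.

2

Distances from (-25.3, -16.3):
1: 118.18 m
2: 121.15 m
3: 111.30 m
4: 36.89 m
5: 75.88 m
6: 45.58 m
7: 97.57 m
8: 18.63 m
9: 39.00 m
10: 38.97 m
11: 106.59 m
12: 62.81 m
Maximum: 2 at 121.15 m.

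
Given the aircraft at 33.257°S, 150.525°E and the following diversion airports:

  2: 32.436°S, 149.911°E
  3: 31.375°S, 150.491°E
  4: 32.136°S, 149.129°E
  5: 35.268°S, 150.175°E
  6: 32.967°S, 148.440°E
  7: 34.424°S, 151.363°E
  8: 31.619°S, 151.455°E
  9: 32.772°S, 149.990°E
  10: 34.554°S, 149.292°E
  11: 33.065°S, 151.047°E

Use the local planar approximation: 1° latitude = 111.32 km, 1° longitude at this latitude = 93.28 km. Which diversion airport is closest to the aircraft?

11

Distances from 33.257°S, 150.525°E:
2: 107.857 km
3: 209.528 km
4: 180.359 km
5: 226.233 km
6: 197.150 km
7: 151.615 km
8: 201.926 km
9: 73.522 km
10: 184.593 km
11: 53.177 km
Minimum: 11 at 53.177 km.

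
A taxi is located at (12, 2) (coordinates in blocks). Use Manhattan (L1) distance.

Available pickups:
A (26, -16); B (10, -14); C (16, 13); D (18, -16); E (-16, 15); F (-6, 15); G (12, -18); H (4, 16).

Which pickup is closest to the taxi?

Distances from (12, 2):
A: 32 blocks
B: 18 blocks
C: 15 blocks
D: 24 blocks
E: 41 blocks
F: 31 blocks
G: 20 blocks
H: 22 blocks
Minimum: C at 15 blocks.

C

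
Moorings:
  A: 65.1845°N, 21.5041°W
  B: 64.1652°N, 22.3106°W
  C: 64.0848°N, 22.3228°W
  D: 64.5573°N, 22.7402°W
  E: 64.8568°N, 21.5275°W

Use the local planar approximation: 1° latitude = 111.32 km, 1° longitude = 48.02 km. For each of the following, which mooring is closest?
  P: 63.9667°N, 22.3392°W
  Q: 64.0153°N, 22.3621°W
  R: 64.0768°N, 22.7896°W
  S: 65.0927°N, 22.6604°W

P at 63.9667°N, 22.3392°W:
  A: 141.3723 km
  B: 22.1397 km
  C: 13.1705 km
  D: 68.5075 km
  E: 106.4767 km
  → nearest: C (13.1705 km)
Q at 64.0153°N, 22.3621°W:
  A: 136.5209 km
  B: 16.8691 km
  C: 7.9636 km
  D: 63.0081 km
  E: 101.8889 km
  → nearest: C (7.9636 km)
R at 64.0768°N, 22.7896°W:
  A: 137.8975 km
  B: 25.0182 km
  C: 22.4334 km
  D: 53.5418 km
  E: 105.8890 km
  → nearest: C (22.4334 km)
S at 65.0927°N, 22.6604°W:
  A: 56.4581 km
  B: 104.6067 km
  C: 113.3646 km
  D: 59.7238 km
  E: 60.4084 km
  → nearest: A (56.4581 km)

P→C; Q→C; R→C; S→A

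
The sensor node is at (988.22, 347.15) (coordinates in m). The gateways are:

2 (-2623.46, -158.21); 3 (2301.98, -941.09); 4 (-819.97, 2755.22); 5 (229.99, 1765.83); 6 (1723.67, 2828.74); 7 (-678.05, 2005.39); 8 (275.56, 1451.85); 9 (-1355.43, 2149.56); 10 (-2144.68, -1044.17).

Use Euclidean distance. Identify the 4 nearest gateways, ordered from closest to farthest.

8, 5, 3, 7

Distances from (988.22, 347.15):
2: √((-3611.68)² + (-505.36)²) = √(13044232.4224 + 255388.7296) = 3646.86 m
3: √((1313.76)² + (-1288.24)²) = √(1725965.3376 + 1659562.2976) = 1839.98 m
4: √((-1808.19)² + (2408.07)²) = √(3269551.0761 + 5798801.1249) = 3011.37 m
5: √((-758.23)² + (1418.68)²) = √(574912.7329 + 2012652.9424) = 1608.59 m
6: √((735.45)² + (2481.59)²) = √(540886.7025 + 6158288.9281) = 2588.28 m
7: √((-1666.27)² + (1658.24)²) = √(2776455.7129 + 2749759.8976) = 2350.79 m
8: √((-712.66)² + (1104.70)²) = √(507884.2756 + 1220362.0900) = 1314.63 m
9: √((-2343.65)² + (1802.41)²) = √(5492695.3225 + 3248681.8081) = 2956.58 m
10: √((-3132.90)² + (-1391.32)²) = √(9815062.4100 + 1935771.3424) = 3427.95 m
Sorted: 8 (1314.63 m) < 5 (1608.59 m) < 3 (1839.98 m) < 7 (2350.79 m) < 6 (2588.28 m) < 9 (2956.58 m) < …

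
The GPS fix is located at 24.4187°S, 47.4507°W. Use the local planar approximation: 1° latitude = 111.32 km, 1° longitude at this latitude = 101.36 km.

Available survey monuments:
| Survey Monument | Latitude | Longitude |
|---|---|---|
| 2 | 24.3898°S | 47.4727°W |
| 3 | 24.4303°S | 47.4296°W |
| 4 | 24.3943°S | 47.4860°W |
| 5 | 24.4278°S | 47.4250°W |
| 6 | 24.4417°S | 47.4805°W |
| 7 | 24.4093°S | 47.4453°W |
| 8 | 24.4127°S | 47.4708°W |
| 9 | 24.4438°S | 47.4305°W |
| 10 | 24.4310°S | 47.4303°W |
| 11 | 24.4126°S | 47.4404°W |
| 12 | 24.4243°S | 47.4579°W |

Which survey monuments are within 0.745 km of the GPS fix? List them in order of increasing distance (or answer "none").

Distances from 24.4187°S, 47.4507°W:
2: 3.9144 km
3: 2.4983 km
4: 4.4922 km
5: 2.7950 km
6: 3.9597 km
7: 1.1809 km
8: 2.1440 km
9: 3.4640 km
10: 2.4800 km
11: 1.2454 km
12: 0.9598 km
Threshold 0.745 km: none within range.

none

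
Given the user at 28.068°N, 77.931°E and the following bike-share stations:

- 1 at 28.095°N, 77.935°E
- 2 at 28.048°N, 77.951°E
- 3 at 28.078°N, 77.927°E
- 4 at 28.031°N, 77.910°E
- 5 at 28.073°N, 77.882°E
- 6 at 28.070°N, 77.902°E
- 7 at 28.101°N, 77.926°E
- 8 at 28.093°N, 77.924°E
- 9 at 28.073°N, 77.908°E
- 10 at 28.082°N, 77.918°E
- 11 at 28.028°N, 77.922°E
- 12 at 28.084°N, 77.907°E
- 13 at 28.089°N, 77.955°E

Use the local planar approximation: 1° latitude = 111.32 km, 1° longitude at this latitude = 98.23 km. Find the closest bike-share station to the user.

Distances from 28.068°N, 77.931°E:
1: 3.031 km
2: 2.969 km
3: 1.181 km
4: 4.607 km
5: 4.845 km
6: 2.857 km
7: 3.706 km
8: 2.867 km
9: 2.327 km
10: 2.015 km
11: 4.540 km
12: 2.955 km
13: 3.320 km
Minimum: 3 at 1.181 km.

3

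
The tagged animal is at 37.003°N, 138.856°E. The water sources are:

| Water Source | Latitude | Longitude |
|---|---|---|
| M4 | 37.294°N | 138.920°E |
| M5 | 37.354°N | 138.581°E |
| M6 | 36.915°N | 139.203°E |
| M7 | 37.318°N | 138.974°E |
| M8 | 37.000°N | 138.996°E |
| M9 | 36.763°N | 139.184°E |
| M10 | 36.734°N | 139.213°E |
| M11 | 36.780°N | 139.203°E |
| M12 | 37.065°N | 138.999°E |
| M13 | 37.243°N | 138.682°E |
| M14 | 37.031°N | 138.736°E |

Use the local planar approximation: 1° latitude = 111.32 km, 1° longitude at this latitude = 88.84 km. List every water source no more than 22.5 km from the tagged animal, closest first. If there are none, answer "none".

M14, M8, M12

Distances from 37.003°N, 138.856°E:
M4: 32.889 km
M5: 46.083 km
M6: 32.347 km
M7: 36.599 km
M8: 12.442 km
M9: 39.534 km
M10: 43.619 km
M11: 39.580 km
M12: 14.458 km
M13: 30.867 km
M14: 11.107 km
Threshold 22.5 km: M14 (11.107 km), M8 (12.442 km), M12 (14.458 km) are within range.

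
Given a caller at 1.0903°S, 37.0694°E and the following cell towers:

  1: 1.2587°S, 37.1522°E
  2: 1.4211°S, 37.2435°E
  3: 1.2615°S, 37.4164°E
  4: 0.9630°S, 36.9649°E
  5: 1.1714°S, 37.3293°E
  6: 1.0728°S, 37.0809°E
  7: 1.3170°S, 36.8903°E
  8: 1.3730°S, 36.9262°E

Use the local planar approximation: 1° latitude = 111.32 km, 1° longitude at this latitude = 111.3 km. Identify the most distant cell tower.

3

Distances from 1.0903°S, 37.0694°E:
1: √((-0.1684·111.32)² + (0.0828·111.3)²) = √(351.423314 + 84.928021) = 20.8890 km
2: √((-0.3308·111.32)² + (0.1741·111.3)²) = √(1356.055290 + 375.480918) = 41.6117 km
3: √((-0.1712·111.32)² + (0.3470·111.3)²) = √(363.206754 + 1491.589365) = 43.0673 km
4: √((0.1273·111.32)² + (-0.1045·111.3)²) = √(200.818261 + 135.276672) = 18.3329 km
5: √((-0.0811·111.32)² + (0.2599·111.3)²) = √(81.505723 + 836.763808) = 30.3030 km
6: √((0.0175·111.32)² + (0.0115·111.3)²) = √(3.795094 + 1.638272) = 2.3310 km
7: √((-0.2267·111.32)² + (-0.1791·111.3)²) = √(636.868011 + 397.357578) = 32.1594 km
8: √((-0.2827·111.32)² + (-0.1432·111.3)²) = √(990.371222 + 254.024944) = 35.2760 km
Maximum: 3 at 43.0673 km.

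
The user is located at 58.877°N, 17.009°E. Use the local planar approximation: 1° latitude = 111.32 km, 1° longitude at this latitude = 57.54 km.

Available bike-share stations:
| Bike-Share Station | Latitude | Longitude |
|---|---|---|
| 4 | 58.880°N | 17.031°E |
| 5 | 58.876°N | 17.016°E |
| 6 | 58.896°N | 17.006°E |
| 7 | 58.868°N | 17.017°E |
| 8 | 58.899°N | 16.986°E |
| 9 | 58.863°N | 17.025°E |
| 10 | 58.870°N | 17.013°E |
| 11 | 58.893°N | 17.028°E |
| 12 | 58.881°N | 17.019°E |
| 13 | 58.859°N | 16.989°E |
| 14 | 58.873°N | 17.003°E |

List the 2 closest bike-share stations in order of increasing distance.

Distances from 58.877°N, 17.009°E:
4: √((0.003·111.32)² + (0.022·57.54)²) = √(0.11153 + 1.60245) = 1.309 km
5: √((-0.001·111.32)² + (0.007·57.54)²) = √(0.01239 + 0.16223) = 0.418 km
6: √((0.019·111.32)² + (-0.003·57.54)²) = √(4.47356 + 0.02980) = 2.122 km
7: √((-0.009·111.32)² + (0.008·57.54)²) = √(1.00376 + 0.21189) = 1.103 km
8: √((0.022·111.32)² + (-0.023·57.54)²) = √(5.99780 + 1.75144) = 2.784 km
9: √((-0.014·111.32)² + (0.016·57.54)²) = √(2.42886 + 0.84758) = 1.810 km
10: √((-0.007·111.32)² + (0.004·57.54)²) = √(0.60721 + 0.05297) = 0.813 km
11: √((0.016·111.32)² + (0.019·57.54)²) = √(3.17239 + 1.19522) = 2.090 km
12: √((0.004·111.32)² + (0.010·57.54)²) = √(0.19827 + 0.33109) = 0.728 km
13: √((-0.018·111.32)² + (-0.020·57.54)²) = √(4.01505 + 1.32434) = 2.311 km
14: √((-0.004·111.32)² + (-0.006·57.54)²) = √(0.19827 + 0.11919) = 0.563 km
Sorted: 5 (0.418 km) < 14 (0.563 km) < 12 (0.728 km) < 10 (0.813 km) < …

5, 14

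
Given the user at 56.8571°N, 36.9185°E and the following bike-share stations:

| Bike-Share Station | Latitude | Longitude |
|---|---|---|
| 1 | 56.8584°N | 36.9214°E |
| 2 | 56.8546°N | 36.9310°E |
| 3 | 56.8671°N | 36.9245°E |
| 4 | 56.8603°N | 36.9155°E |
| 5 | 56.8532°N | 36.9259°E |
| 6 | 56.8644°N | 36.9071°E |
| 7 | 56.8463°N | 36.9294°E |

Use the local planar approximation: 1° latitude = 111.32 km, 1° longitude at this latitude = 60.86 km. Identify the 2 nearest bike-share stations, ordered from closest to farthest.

Distances from 56.8571°N, 36.9185°E:
1: √((0.0013·111.32)² + (0.0029·60.86)²) = √(0.020943 + 0.031150) = 0.2282 km
2: √((-0.0025·111.32)² + (0.0125·60.86)²) = √(0.077451 + 0.578741) = 0.8101 km
3: √((0.0100·111.32)² + (0.0060·60.86)²) = √(1.239214 + 0.133342) = 1.1716 km
4: √((0.0032·111.32)² + (-0.0030·60.86)²) = √(0.126896 + 0.033335) = 0.4003 km
5: √((-0.0039·111.32)² + (0.0074·60.86)²) = √(0.188484 + 0.202828) = 0.6255 km
6: √((0.0073·111.32)² + (-0.0114·60.86)²) = √(0.660377 + 0.481364) = 1.0685 km
7: √((-0.0108·111.32)² + (0.0109·60.86)²) = √(1.445419 + 0.440065) = 1.3731 km
Sorted: 1 (0.2282 km) < 4 (0.4003 km) < 5 (0.6255 km) < 2 (0.8101 km) < …

1, 4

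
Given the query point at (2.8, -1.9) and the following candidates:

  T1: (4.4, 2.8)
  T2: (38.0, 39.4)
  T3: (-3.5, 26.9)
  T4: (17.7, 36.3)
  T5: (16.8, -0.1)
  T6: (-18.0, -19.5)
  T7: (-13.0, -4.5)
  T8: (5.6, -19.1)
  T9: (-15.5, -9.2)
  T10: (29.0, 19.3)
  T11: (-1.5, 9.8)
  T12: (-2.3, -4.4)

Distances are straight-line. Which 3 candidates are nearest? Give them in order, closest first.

T1, T12, T11

Distances from (2.8, -1.9):
T1: 5.0
T2: 54.3
T3: 29.5
T4: 41.0
T5: 14.1
T6: 27.2
T7: 16.0
T8: 17.4
T9: 19.7
T10: 33.7
T11: 12.5
T12: 5.7
Sorted: T1 (5.0) < T12 (5.7) < T11 (12.5) < T5 (14.1) < T7 (16.0) < …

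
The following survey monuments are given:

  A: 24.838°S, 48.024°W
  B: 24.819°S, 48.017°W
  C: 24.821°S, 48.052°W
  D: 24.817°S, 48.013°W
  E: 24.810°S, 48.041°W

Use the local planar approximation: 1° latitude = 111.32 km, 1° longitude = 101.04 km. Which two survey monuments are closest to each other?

B and D

Pairwise distances:
A–B: √((0.019·111.32)² + (0.007·101.04)²) = √(4.47356 + 0.50024) = 2.230 km
A–C: √((0.017·111.32)² + (-0.028·101.04)²) = √(3.58133 + 8.00392) = 3.404 km
A–D: √((0.021·111.32)² + (0.011·101.04)²) = √(5.46493 + 1.23530) = 2.588 km
A–E: √((0.028·111.32)² + (-0.017·101.04)²) = √(9.71544 + 2.95042) = 3.559 km
B–C: √((-0.002·111.32)² + (-0.035·101.04)²) = √(0.04957 + 12.50612) = 3.543 km
B–D: √((0.002·111.32)² + (0.004·101.04)²) = √(0.04957 + 0.16335) = 0.461 km
B–E: √((0.009·111.32)² + (-0.024·101.04)²) = √(1.00376 + 5.88043) = 2.624 km
C–D: √((0.004·111.32)² + (0.039·101.04)²) = √(0.19827 + 15.52801) = 3.966 km
C–E: √((0.011·111.32)² + (0.011·101.04)²) = √(1.49945 + 1.23530) = 1.654 km
D–E: √((0.007·111.32)² + (-0.028·101.04)²) = √(0.60721 + 8.00392) = 2.934 km
Closest pair: B–D at 0.461 km.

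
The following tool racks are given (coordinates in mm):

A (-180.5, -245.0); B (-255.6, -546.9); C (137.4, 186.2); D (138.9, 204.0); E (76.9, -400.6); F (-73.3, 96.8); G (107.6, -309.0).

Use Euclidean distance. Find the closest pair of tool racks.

Pairwise distances:
A–B: √((-75.1)² + (-301.9)²) = √(5640.010 + 91143.610) = 311.1 mm
A–C: √((317.9)² + (431.2)²) = √(101060.410 + 185933.440) = 535.7 mm
A–D: √((319.4)² + (449.0)²) = √(102016.360 + 201601.000) = 551.0 mm
A–E: √((257.4)² + (-155.6)²) = √(66254.760 + 24211.360) = 300.8 mm
A–F: √((107.2)² + (341.8)²) = √(11491.840 + 116827.240) = 358.2 mm
A–G: √((288.1)² + (-64.0)²) = √(83001.610 + 4096.000) = 295.1 mm
B–C: √((393.0)² + (733.1)²) = √(154449.000 + 537435.610) = 831.8 mm
B–D: √((394.5)² + (750.9)²) = √(155630.250 + 563850.810) = 848.2 mm
B–E: √((332.5)² + (146.3)²) = √(110556.250 + 21403.690) = 363.3 mm
B–F: √((182.3)² + (643.7)²) = √(33233.290 + 414349.690) = 669.0 mm
B–G: √((363.2)² + (237.9)²) = √(131914.240 + 56596.410) = 434.2 mm
C–D: √((1.5)² + (17.8)²) = √(2.250 + 316.840) = 17.9 mm
C–E: √((-60.5)² + (-586.8)²) = √(3660.250 + 344334.240) = 589.9 mm
C–F: √((-210.7)² + (-89.4)²) = √(44394.490 + 7992.360) = 228.9 mm
C–G: √((-29.8)² + (-495.2)²) = √(888.040 + 245223.040) = 496.1 mm
D–E: √((-62.0)² + (-604.6)²) = √(3844.000 + 365541.160) = 607.8 mm
D–F: √((-212.2)² + (-107.2)²) = √(45028.840 + 11491.840) = 237.7 mm
D–G: √((-31.3)² + (-513.0)²) = √(979.690 + 263169.000) = 514.0 mm
E–F: √((-150.2)² + (497.4)²) = √(22560.040 + 247406.760) = 519.6 mm
E–G: √((30.7)² + (91.6)²) = √(942.490 + 8390.560) = 96.6 mm
F–G: √((180.9)² + (-405.8)²) = √(32724.810 + 164673.640) = 444.3 mm
Closest pair: C–D at 17.9 mm.

C and D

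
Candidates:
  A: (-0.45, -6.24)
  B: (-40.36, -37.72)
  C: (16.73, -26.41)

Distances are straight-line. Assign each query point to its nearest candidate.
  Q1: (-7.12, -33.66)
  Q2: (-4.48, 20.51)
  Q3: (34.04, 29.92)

Q1→C; Q2→A; Q3→A

Q1 at (-7.12, -33.66):
  A: √((6.67)² + (27.42)²) = √(44.4889 + 751.8564) = 28.22
  B: √((-33.24)² + (-4.06)²) = √(1104.8976 + 16.4836) = 33.49
  C: √((23.85)² + (7.25)²) = √(568.8225 + 52.5625) = 24.93
  → nearest: C (24.93)
Q2 at (-4.48, 20.51):
  A: √((4.03)² + (-26.75)²) = √(16.2409 + 715.5625) = 27.05
  B: √((-35.88)² + (-58.23)²) = √(1287.3744 + 3390.7329) = 68.40
  C: √((21.21)² + (-46.92)²) = √(449.8641 + 2201.4864) = 51.49
  → nearest: A (27.05)
Q3 at (34.04, 29.92):
  A: √((-34.49)² + (-36.16)²) = √(1189.5601 + 1307.5456) = 49.97
  B: √((-74.40)² + (-67.64)²) = √(5535.3600 + 4575.1696) = 100.55
  C: √((-17.31)² + (-56.33)²) = √(299.6361 + 3173.0689) = 58.93
  → nearest: A (49.97)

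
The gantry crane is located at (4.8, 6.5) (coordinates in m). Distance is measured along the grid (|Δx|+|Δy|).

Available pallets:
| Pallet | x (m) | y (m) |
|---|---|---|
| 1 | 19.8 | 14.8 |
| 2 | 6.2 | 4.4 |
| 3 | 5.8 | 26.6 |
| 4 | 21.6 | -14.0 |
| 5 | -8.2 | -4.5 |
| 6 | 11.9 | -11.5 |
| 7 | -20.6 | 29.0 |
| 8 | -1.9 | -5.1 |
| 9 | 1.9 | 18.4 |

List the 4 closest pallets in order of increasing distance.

2, 9, 8, 3

Distances from (4.8, 6.5):
1: |15.0| + |8.3| = 15.0 + 8.3 = 23.3 m
2: |1.4| + |-2.1| = 1.4 + 2.1 = 3.5 m
3: |1.0| + |20.1| = 1.0 + 20.1 = 21.1 m
4: |16.8| + |-20.5| = 16.8 + 20.5 = 37.3 m
5: |-13.0| + |-11.0| = 13.0 + 11.0 = 24.0 m
6: |7.1| + |-18.0| = 7.1 + 18.0 = 25.1 m
7: |-25.4| + |22.5| = 25.4 + 22.5 = 47.9 m
8: |-6.7| + |-11.6| = 6.7 + 11.6 = 18.3 m
9: |-2.9| + |11.9| = 2.9 + 11.9 = 14.8 m
Sorted: 2 (3.5 m) < 9 (14.8 m) < 8 (18.3 m) < 3 (21.1 m) < 1 (23.3 m) < 5 (24.0 m) < …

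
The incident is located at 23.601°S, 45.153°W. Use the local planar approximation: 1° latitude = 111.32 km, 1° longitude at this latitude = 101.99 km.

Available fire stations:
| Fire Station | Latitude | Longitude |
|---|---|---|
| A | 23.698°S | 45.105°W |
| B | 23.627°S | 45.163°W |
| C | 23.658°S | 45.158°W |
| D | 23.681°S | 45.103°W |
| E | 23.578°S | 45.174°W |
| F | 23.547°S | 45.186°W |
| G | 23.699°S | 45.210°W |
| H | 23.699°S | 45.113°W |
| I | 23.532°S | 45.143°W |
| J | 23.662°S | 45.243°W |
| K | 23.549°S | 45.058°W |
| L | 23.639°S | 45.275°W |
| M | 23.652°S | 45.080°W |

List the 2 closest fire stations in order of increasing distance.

B, E

Distances from 23.601°S, 45.153°W:
A: √((-0.097·111.32)² + (0.048·101.99)²) = √(116.59767 + 23.96612) = 11.856 km
B: √((-0.026·111.32)² + (-0.010·101.99)²) = √(8.37709 + 1.04020) = 3.069 km
C: √((-0.057·111.32)² + (-0.005·101.99)²) = √(40.26207 + 0.26005) = 6.366 km
D: √((-0.080·111.32)² + (0.050·101.99)²) = √(79.30971 + 26.00490) = 10.262 km
E: √((0.023·111.32)² + (-0.021·101.99)²) = √(6.55544 + 4.58726) = 3.338 km
F: √((0.054·111.32)² + (-0.033·101.99)²) = √(36.13549 + 11.32773) = 6.889 km
G: √((-0.098·111.32)² + (-0.057·101.99)²) = √(119.01414 + 33.79597) = 12.362 km
H: √((-0.098·111.32)² + (0.040·101.99)²) = √(119.01414 + 16.64314) = 11.647 km
I: √((0.069·111.32)² + (0.010·101.99)²) = √(58.99899 + 1.04020) = 7.748 km
J: √((-0.061·111.32)² + (-0.090·101.99)²) = √(46.11116 + 84.25588) = 11.418 km
K: √((0.052·111.32)² + (0.095·101.99)²) = √(33.50835 + 93.87769) = 11.287 km
L: √((-0.038·111.32)² + (-0.122·101.99)²) = √(17.89425 + 154.82277) = 13.142 km
M: √((-0.051·111.32)² + (0.073·101.99)²) = √(32.23196 + 55.43205) = 9.363 km
Sorted: B (3.069 km) < E (3.338 km) < C (6.366 km) < F (6.889 km) < …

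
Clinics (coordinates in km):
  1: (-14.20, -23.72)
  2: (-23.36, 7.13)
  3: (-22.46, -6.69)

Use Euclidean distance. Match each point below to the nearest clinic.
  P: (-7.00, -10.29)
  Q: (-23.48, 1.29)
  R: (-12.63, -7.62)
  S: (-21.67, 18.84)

P at (-7.00, -10.29):
  1: 15.24 km
  2: 23.90 km
  3: 15.87 km
  → nearest: 1 (15.24 km)
Q at (-23.48, 1.29):
  1: 26.68 km
  2: 5.84 km
  3: 8.04 km
  → nearest: 2 (5.84 km)
R at (-12.63, -7.62):
  1: 16.18 km
  2: 18.24 km
  3: 9.87 km
  → nearest: 3 (9.87 km)
S at (-21.67, 18.84):
  1: 43.21 km
  2: 11.83 km
  3: 25.54 km
  → nearest: 2 (11.83 km)

P→1; Q→2; R→3; S→2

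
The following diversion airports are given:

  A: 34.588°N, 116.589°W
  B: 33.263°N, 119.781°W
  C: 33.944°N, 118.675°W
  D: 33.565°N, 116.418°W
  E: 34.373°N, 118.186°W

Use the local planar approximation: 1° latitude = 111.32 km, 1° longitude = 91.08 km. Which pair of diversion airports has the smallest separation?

C and E

Pairwise distances:
A–B: √((-1.325·111.32)² + (-3.192·91.08)²) = √(21755.95500 + 84522.39785) = 326.004 km
A–C: √((-0.644·111.32)² + (-2.086·91.08)²) = √(5139.46757 + 36097.29445) = 203.068 km
A–D: √((-1.023·111.32)² + (0.171·91.08)²) = √(12968.73639 + 242.57066) = 114.940 km
A–E: √((-0.215·111.32)² + (-1.597·91.08)²) = √(572.82678 + 21157.08721) = 147.411 km
B–C: √((0.681·111.32)² + (1.106·91.08)²) = √(5746.99235 + 10147.43546) = 126.073 km
B–D: √((0.302·111.32)² + (3.363·91.08)²) = √(1130.21296 + 93820.93971) = 308.141 km
B–E: √((1.110·111.32)² + (1.595·91.08)²) = √(15268.35865 + 21104.12831) = 190.716 km
C–D: √((-0.379·111.32)² + (2.257·91.08)²) = √(1780.01973 + 42258.02172) = 209.852 km
C–E: √((0.429·111.32)² + (0.489·91.08)²) = √(2280.66228 + 1983.64413) = 65.302 km
D–E: √((0.808·111.32)² + (-1.768·91.08)²) = √(8090.38366 + 25930.48055) = 184.447 km
Closest pair: C–E at 65.302 km.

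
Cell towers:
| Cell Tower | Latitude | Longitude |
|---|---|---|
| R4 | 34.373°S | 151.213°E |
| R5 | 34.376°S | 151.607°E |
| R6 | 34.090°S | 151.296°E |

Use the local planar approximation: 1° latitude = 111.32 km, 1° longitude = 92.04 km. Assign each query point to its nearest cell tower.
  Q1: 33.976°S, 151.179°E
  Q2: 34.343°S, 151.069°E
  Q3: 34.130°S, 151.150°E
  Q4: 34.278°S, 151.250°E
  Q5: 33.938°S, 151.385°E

Q1 at 33.976°S, 151.179°E:
  R4: √((-0.397·111.32)² + (0.034·92.04)²) = √(1953.11317 + 9.79289) = 44.305 km
  R5: √((-0.400·111.32)² + (0.428·92.04)²) = √(1982.74278 + 1551.81790) = 59.452 km
  R6: √((-0.114·111.32)² + (0.117·92.04)²) = √(161.04828 + 115.96447) = 16.644 km
  → nearest: R6 (16.644 km)
Q2 at 34.343°S, 151.069°E:
  R4: √((-0.030·111.32)² + (0.144·92.04)²) = √(11.15293 + 175.66215) = 13.668 km
  R5: √((-0.033·111.32)² + (0.538·92.04)²) = √(13.49504 + 2451.98479) = 49.654 km
  R6: √((0.253·111.32)² + (0.227·92.04)²) = √(793.20864 + 436.52079) = 35.067 km
  → nearest: R4 (13.668 km)
Q3 at 34.130°S, 151.150°E:
  R4: √((-0.243·111.32)² + (0.063·92.04)²) = √(731.74362 + 33.62283) = 27.665 km
  R5: √((-0.246·111.32)² + (0.457·92.04)²) = √(749.92289 + 1769.23540) = 50.191 km
  R6: √((0.040·111.32)² + (0.146·92.04)²) = √(19.82743 + 180.57554) = 14.156 km
  → nearest: R6 (14.156 km)
Q4 at 34.278°S, 151.250°E:
  R4: √((-0.095·111.32)² + (-0.037·92.04)²) = √(111.83909 + 11.59729) = 11.110 km
  R5: √((-0.098·111.32)² + (0.357·92.04)²) = √(119.01414 + 1079.66656) = 34.622 km
  R6: √((0.188·111.32)² + (0.046·92.04)²) = √(437.98788 + 17.92540) = 21.352 km
  → nearest: R4 (11.110 km)
Q5 at 33.938°S, 151.385°E:
  R4: √((-0.435·111.32)² + (-0.172·92.04)²) = √(2344.90315 + 250.61676) = 50.946 km
  R5: √((-0.438·111.32)² + (0.222·92.04)²) = √(2377.35817 + 417.50259) = 52.866 km
  R6: √((-0.152·111.32)² + (-0.089·92.04)²) = √(286.30806 + 67.10166) = 18.799 km
  → nearest: R6 (18.799 km)

Q1→R6; Q2→R4; Q3→R6; Q4→R4; Q5→R6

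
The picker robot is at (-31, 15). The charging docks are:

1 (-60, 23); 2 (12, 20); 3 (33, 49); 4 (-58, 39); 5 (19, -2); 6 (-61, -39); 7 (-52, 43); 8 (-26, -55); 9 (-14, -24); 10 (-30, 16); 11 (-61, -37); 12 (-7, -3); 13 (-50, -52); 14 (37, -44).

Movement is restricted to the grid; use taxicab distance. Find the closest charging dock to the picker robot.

Distances from (-31, 15):
1: |-29| + |8| = 29 + 8 = 37
2: |43| + |5| = 43 + 5 = 48
3: |64| + |34| = 64 + 34 = 98
4: |-27| + |24| = 27 + 24 = 51
5: |50| + |-17| = 50 + 17 = 67
6: |-30| + |-54| = 30 + 54 = 84
7: |-21| + |28| = 21 + 28 = 49
8: |5| + |-70| = 5 + 70 = 75
9: |17| + |-39| = 17 + 39 = 56
10: |1| + |1| = 1 + 1 = 2
11: |-30| + |-52| = 30 + 52 = 82
12: |24| + |-18| = 24 + 18 = 42
13: |-19| + |-67| = 19 + 67 = 86
14: |68| + |-59| = 68 + 59 = 127
Minimum: 10 at 2.

10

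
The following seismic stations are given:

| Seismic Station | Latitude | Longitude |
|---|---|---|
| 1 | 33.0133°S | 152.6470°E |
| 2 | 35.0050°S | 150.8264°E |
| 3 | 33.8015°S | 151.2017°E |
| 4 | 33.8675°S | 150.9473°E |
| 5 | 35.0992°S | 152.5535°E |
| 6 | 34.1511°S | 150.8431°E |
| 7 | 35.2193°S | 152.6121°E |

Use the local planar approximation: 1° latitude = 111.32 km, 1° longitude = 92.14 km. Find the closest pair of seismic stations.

Pairwise distances:
1–2: 278.0253 km
1–3: 159.4772 km
1–4: 183.2180 km
1–5: 232.3622 km
1–6: 208.9711 km
1–7: 245.5930 km
2–3: 138.3644 km
2–4: 127.1156 km
2–5: 159.4801 km
2–6: 95.0686 km
2–7: 166.2548 km
3–4: 24.5649 km
3–5: 190.7422 km
3–6: 51.0520 km
3–7: 204.4462 km
4–5: 201.7487 km
4–6: 32.9980 km
4–7: 214.8834 km
5–6: 189.6729 km
5–7: 14.4187 km
6–7: 201.7614 km
Closest pair: 5–7 at 14.4187 km.

5 and 7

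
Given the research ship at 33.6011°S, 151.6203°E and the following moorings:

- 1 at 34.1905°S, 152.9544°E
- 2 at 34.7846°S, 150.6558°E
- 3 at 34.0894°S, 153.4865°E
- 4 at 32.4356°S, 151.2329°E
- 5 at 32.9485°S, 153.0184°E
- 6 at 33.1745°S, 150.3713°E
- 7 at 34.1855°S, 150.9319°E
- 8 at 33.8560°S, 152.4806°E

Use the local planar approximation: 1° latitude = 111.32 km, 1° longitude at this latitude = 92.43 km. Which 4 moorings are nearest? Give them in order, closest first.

Distances from 33.6011°S, 151.6203°E:
1: √((-0.5894·111.32)² + (1.3341·92.43)²) = √(4304.935594 + 15205.568934) = 139.6800 km
2: √((-1.1835·111.32)² + (-0.9645·92.43)²) = √(17357.329978 + 7947.496952) = 159.0749 km
3: √((-0.4883·111.32)² + (1.8662·92.43)²) = √(2954.743894 + 29753.788821) = 180.8550 km
4: √((1.1655·111.32)² + (-0.3874·92.43)²) = √(16833.365413 + 1282.168606) = 134.5940 km
5: √((0.6526·111.32)² + (1.3981·92.43)²) = √(5277.649376 + 16699.458063) = 148.2468 km
6: √((0.4266·111.32)² + (-1.2490·92.43)²) = √(2255.215759 + 13327.564187) = 124.8310 km
7: √((-0.5844·111.32)² + (-0.6884·92.43)²) = √(4232.206110 + 4048.625717) = 90.9991 km
8: √((-0.2549·111.32)² + (0.8603·92.43)²) = √(805.167184 + 6323.037418) = 84.4287 km
Sorted: 8 (84.4287 km) < 7 (90.9991 km) < 6 (124.8310 km) < 4 (134.5940 km) < 1 (139.6800 km) < 5 (148.2468 km) < …

8, 7, 6, 4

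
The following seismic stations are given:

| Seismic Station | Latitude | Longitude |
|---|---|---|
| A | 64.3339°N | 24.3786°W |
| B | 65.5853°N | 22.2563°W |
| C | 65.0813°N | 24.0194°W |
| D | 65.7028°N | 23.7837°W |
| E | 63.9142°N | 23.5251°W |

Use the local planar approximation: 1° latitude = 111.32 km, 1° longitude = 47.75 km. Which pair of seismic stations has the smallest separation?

A and E

Pairwise distances:
A–B: 172.2669 km
A–C: 84.9501 km
A–D: 155.0110 km
A–E: 61.9983 km
B–C: 101.1703 km
B–D: 74.0970 km
B–E: 195.6440 km
C–D: 70.0948 km
C–E: 132.0481 km
D–E: 199.4895 km
Closest pair: A–E at 61.9983 km.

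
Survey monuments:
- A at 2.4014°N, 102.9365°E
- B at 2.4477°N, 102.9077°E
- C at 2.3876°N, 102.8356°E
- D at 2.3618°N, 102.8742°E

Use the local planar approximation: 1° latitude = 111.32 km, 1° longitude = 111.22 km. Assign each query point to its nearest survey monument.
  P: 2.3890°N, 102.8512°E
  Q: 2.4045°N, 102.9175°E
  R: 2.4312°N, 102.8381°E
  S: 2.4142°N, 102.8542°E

P→C; Q→A; R→C; S→C

P at 2.3890°N, 102.8512°E:
  A: 9.5870 km
  B: 9.0657 km
  C: 1.7420 km
  D: 3.9638 km
  → nearest: C (1.7420 km)
Q at 2.4045°N, 102.9175°E:
  A: 2.1412 km
  B: 4.9310 km
  C: 9.3012 km
  D: 6.7666 km
  → nearest: A (2.1412 km)
R at 2.4312°N, 102.8381°E:
  A: 11.4358 km
  B: 7.9558 km
  C: 4.8615 km
  D: 8.7066 km
  → nearest: C (4.8615 km)
S at 2.4142°N, 102.8542°E:
  A: 9.2636 km
  B: 7.0223 km
  C: 3.6122 km
  D: 6.2429 km
  → nearest: C (3.6122 km)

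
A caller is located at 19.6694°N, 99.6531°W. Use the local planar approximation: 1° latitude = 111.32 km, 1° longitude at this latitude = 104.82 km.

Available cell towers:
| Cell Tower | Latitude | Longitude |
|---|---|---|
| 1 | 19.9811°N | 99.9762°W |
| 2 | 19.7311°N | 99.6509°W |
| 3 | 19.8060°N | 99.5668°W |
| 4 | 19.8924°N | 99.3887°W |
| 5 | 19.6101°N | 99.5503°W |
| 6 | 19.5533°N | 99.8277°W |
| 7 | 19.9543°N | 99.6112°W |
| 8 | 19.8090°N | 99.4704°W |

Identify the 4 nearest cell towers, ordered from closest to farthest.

2, 5, 3, 6

Distances from 19.6694°N, 99.6531°W:
1: 48.4869 km
2: 6.8723 km
3: 17.6935 km
4: 37.2067 km
5: 12.6368 km
6: 22.4050 km
7: 32.0177 km
8: 24.6626 km
Sorted: 2 (6.8723 km) < 5 (12.6368 km) < 3 (17.6935 km) < 6 (22.4050 km) < 8 (24.6626 km) < 7 (32.0177 km) < …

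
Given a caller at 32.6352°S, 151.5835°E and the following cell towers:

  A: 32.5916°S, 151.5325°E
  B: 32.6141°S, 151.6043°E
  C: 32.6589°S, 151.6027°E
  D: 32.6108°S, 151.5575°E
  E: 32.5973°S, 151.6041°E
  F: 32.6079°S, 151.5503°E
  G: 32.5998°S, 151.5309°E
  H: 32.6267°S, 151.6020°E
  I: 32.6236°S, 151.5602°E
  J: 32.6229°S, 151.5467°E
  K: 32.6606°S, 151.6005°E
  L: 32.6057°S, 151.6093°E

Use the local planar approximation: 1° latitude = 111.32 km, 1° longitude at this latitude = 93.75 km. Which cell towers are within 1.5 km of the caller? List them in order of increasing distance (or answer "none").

none

Distances from 32.6352°S, 151.5835°E:
A: √((0.0436·111.32)² + (-0.0510·93.75)²) = √(23.556967 + 22.860352) = 6.8130 km
B: √((0.0211·111.32)² + (0.0208·93.75)²) = √(5.517106 + 3.802500) = 3.0528 km
C: √((-0.0237·111.32)² + (0.0192·93.75)²) = √(6.960542 + 3.240000) = 3.1938 km
D: √((0.0244·111.32)² + (-0.0260·93.75)²) = √(7.377786 + 5.941406) = 3.6495 km
E: √((0.0379·111.32)² + (0.0206·93.75)²) = √(17.800197 + 3.729727) = 4.6400 km
F: √((0.0273·111.32)² + (-0.0332·93.75)²) = √(9.235740 + 9.687656) = 4.3501 km
G: √((0.0354·111.32)² + (-0.0526·93.75)²) = √(15.529337 + 24.317227) = 6.3124 km
H: √((0.0085·111.32)² + (0.0185·93.75)²) = √(0.895332 + 3.008057) = 1.9757 km
I: √((0.0116·111.32)² + (-0.0233·93.75)²) = √(1.667487 + 4.771494) = 2.5375 km
J: √((0.0123·111.32)² + (-0.0368·93.75)²) = √(1.874807 + 11.902500) = 3.7118 km
K: √((-0.0254·111.32)² + (0.0170·93.75)²) = √(7.994915 + 2.540039) = 3.2458 km
L: √((0.0295·111.32)² + (0.0258·93.75)²) = √(10.784262 + 5.850352) = 4.0786 km
Threshold 1.5 km: none within range.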